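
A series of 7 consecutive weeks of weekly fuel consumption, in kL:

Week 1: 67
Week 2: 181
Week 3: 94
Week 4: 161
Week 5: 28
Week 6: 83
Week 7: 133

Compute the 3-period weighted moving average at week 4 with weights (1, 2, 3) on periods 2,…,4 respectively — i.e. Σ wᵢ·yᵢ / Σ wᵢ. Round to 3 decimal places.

Weighted sum: 1·181 + 2·94 + 3·161 = 181 + 188 + 483 = 852
Weight total: 1 + 2 + 3 = 6
WMA = 852 / 6 = 142.000

142.000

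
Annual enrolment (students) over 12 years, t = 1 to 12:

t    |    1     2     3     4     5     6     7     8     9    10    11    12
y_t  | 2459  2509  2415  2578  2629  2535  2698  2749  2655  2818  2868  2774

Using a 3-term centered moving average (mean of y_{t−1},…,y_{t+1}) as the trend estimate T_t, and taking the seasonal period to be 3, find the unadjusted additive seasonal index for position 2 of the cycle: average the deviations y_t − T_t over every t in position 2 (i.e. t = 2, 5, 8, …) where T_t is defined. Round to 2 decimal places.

Season position 2 occurs at t = 2, 5, 8, 11 (where T_t is defined).
t=2: T_2 = 2461.0000; y_2 − T_2 = 2509 − 2461.0000 = 48.0000
t=5: T_5 = 2580.6667; y_5 − T_5 = 2629 − 2580.6667 = 48.3333
t=8: T_8 = 2700.6667; y_8 − T_8 = 2749 − 2700.6667 = 48.3333
t=11: T_11 = 2820.0000; y_11 − T_11 = 2868 − 2820.0000 = 48.0000
Mean deviation: (48.0000 + 48.3333 + 48.3333 + 48.0000) / 4 = 48.17

48.17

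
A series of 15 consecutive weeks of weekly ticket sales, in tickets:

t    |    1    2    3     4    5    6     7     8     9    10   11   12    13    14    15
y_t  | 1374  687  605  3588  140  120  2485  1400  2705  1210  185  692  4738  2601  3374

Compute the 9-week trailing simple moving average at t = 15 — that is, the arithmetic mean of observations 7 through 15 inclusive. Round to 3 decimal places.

2154.444

Sum of periods 7–15: 2485 + 1400 + 2705 + 1210 + 185 + 692 + 4738 + 2601 + 3374 = 19390
Divide by 9: 19390 / 9 = 2154.444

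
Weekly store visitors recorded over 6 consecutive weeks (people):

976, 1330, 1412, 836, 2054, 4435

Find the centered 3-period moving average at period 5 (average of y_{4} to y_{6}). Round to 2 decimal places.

2441.67

Sum of periods 4–6: 836 + 2054 + 4435 = 7325
Divide by 3: 7325 / 3 = 2441.67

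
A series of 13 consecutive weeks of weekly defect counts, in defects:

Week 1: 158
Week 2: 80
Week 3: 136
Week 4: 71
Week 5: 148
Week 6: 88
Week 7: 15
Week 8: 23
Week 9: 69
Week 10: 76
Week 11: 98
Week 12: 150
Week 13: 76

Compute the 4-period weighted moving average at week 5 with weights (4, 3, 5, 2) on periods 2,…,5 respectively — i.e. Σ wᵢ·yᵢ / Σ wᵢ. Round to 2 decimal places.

98.50

Weighted sum: 4·80 + 3·136 + 5·71 + 2·148 = 320 + 408 + 355 + 296 = 1379
Weight total: 4 + 3 + 5 + 2 = 14
WMA = 1379 / 14 = 98.50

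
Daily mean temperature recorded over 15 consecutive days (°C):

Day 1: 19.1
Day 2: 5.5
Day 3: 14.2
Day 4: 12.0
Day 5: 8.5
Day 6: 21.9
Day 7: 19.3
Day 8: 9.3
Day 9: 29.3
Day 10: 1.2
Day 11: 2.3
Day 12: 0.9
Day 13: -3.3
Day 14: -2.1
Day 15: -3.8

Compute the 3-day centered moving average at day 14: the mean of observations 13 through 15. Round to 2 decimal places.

Sum of periods 13–15: (-3.3) + (-2.1) + (-3.8) = -9.2
Divide by 3: -9.2 / 3 = -3.07

-3.07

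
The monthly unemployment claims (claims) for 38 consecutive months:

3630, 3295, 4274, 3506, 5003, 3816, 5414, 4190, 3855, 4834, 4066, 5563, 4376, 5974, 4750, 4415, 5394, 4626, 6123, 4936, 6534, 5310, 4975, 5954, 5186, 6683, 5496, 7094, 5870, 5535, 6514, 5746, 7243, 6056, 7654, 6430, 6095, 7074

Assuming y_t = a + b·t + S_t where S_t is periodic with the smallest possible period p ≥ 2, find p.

First differences y_{t+1} − y_t: -335, 979, -768, 1497, -1187, 1598, -1224, -335, 979, -768, 1497, -1187, 1598, -1224, -335, 979, …
The difference pattern repeats every 7 terms and not for any smaller step, so p = 7.

7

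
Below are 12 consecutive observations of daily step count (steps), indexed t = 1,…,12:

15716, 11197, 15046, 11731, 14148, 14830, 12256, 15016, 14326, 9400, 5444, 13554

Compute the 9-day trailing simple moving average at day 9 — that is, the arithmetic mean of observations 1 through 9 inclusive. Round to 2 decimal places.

13807.33

Sum of periods 1–9: 15716 + 11197 + 15046 + 11731 + 14148 + 14830 + 12256 + 15016 + 14326 = 124266
Divide by 9: 124266 / 9 = 13807.33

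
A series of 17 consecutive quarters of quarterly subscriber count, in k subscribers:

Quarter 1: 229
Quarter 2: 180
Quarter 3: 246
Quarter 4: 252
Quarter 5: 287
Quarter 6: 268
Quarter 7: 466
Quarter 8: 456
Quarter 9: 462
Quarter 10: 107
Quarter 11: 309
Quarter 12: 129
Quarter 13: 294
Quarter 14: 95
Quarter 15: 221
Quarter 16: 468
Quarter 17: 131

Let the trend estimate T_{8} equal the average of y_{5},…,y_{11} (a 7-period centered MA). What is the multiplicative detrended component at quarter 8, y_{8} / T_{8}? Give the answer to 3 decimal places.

Trend T_8 = (287 + 268 + 466 + 456 + 462 + 107 + 309) / 7 = 2355/7 = 336.42857
Ratio to trend: 456 / 336.42857 = 1.355

1.355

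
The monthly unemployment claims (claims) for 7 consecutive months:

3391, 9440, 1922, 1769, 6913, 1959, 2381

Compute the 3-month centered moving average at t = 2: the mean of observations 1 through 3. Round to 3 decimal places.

4917.667

Sum of periods 1–3: 3391 + 9440 + 1922 = 14753
Divide by 3: 14753 / 3 = 4917.667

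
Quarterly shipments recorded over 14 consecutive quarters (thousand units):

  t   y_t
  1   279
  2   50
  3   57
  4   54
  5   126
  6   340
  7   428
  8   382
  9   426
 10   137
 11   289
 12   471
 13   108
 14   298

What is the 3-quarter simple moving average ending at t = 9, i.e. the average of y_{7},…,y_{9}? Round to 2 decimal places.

Sum of periods 7–9: 428 + 382 + 426 = 1236
Divide by 3: 1236 / 3 = 412.00

412.00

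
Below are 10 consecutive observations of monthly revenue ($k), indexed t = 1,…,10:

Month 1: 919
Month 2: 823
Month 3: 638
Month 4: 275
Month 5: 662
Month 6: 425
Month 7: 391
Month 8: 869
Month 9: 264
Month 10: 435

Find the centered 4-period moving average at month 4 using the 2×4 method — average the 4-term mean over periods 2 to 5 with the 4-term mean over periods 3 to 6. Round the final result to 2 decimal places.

Sum over 2–5: 823 + 638 + 275 + 662 = 2398
Sum over 3–6: 638 + 275 + 662 + 425 = 2000
CMA at t=4 = (2398 + 2000) / (2·4) = 4398 / 8 = 549.75

549.75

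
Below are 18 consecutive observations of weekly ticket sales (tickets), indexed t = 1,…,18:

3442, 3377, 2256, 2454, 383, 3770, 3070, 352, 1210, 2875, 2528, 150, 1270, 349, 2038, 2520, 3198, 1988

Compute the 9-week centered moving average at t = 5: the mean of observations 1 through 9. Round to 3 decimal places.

2257.111

Sum of periods 1–9: 3442 + 3377 + 2256 + 2454 + 383 + 3770 + 3070 + 352 + 1210 = 20314
Divide by 9: 20314 / 9 = 2257.111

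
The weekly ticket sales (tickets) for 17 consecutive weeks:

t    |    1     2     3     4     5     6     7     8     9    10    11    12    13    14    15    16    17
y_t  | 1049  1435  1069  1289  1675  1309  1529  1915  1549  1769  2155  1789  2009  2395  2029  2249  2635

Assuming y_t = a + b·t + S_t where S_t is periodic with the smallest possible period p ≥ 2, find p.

First differences y_{t+1} − y_t: 386, -366, 220, 386, -366, 220, 386, -366, …
The difference pattern repeats every 3 terms and not for any smaller step, so p = 3.

3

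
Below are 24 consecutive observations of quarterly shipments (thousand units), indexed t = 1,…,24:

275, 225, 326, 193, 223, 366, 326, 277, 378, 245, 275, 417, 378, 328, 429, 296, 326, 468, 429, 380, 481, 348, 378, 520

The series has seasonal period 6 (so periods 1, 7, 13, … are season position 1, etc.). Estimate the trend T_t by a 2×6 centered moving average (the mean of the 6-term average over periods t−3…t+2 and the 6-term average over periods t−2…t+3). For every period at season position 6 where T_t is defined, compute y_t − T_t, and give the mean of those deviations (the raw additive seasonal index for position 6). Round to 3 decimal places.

76.028

Season position 6 occurs at t = 6, 12, 18 (where T_t is defined).
t=6: T_6 = 289.50000; y_6 − T_6 = 366 − 289.50000 = 76.50000
t=12: T_12 = 341.08333; y_12 − T_12 = 417 − 341.08333 = 75.91667
t=18: T_18 = 392.33333; y_18 − T_18 = 468 − 392.33333 = 75.66667
Mean deviation: (76.50000 + 75.91667 + 75.66667) / 3 = 76.028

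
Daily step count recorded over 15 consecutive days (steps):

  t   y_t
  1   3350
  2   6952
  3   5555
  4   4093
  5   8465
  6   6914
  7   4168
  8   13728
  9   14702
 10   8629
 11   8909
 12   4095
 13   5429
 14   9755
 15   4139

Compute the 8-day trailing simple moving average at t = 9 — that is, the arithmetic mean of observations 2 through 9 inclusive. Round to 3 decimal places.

Sum of periods 2–9: 6952 + 5555 + 4093 + 8465 + 6914 + 4168 + 13728 + 14702 = 64577
Divide by 8: 64577 / 8 = 8072.125

8072.125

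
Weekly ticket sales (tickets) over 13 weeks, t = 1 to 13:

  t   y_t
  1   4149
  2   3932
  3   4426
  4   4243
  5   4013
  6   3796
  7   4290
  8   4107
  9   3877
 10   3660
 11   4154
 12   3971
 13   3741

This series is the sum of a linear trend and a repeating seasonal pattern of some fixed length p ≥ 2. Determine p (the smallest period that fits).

First differences y_{t+1} − y_t: -217, 494, -183, -230, -217, 494, -183, -230, -217, 494, …
The difference pattern repeats every 4 terms and not for any smaller step, so p = 4.

4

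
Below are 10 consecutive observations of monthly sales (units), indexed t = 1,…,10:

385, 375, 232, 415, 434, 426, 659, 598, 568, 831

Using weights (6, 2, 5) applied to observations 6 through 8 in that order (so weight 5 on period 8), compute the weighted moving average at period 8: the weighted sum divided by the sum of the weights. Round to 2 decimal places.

Weighted sum: 6·426 + 2·659 + 5·598 = 2556 + 1318 + 2990 = 6864
Weight total: 6 + 2 + 5 = 13
WMA = 6864 / 13 = 528.00

528.00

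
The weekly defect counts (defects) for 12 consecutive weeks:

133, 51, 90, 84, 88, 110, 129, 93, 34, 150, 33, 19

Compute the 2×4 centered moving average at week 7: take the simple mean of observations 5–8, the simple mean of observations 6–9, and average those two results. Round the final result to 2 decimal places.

Sum over 5–8: 88 + 110 + 129 + 93 = 420
Sum over 6–9: 110 + 129 + 93 + 34 = 366
CMA at t=7 = (420 + 366) / (2·4) = 786 / 8 = 98.25

98.25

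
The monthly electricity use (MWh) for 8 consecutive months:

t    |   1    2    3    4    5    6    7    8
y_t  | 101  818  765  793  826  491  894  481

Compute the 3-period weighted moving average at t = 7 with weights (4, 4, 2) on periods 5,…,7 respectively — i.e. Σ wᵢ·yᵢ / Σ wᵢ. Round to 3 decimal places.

Weighted sum: 4·826 + 4·491 + 2·894 = 3304 + 1964 + 1788 = 7056
Weight total: 4 + 4 + 2 = 10
WMA = 7056 / 10 = 705.600

705.600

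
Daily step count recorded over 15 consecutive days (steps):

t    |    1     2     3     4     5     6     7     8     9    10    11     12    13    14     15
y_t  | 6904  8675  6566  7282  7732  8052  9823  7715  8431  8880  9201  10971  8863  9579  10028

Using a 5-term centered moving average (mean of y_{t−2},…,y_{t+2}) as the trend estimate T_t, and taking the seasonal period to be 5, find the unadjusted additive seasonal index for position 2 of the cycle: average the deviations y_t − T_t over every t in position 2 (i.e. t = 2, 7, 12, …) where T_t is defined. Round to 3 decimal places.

1472.300

Season position 2 occurs at t = 7, 12 (where T_t is defined).
t=7: T_7 = 8350.60000; y_7 − T_7 = 9823 − 8350.60000 = 1472.40000
t=12: T_12 = 9498.80000; y_12 − T_12 = 10971 − 9498.80000 = 1472.20000
Mean deviation: (1472.40000 + 1472.20000) / 2 = 1472.300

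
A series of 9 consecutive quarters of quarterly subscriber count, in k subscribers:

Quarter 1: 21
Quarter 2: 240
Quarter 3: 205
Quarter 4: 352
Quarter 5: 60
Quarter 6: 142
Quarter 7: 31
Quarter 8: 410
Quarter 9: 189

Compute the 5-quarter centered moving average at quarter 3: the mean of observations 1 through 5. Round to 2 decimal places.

Sum of periods 1–5: 21 + 240 + 205 + 352 + 60 = 878
Divide by 5: 878 / 5 = 175.60

175.60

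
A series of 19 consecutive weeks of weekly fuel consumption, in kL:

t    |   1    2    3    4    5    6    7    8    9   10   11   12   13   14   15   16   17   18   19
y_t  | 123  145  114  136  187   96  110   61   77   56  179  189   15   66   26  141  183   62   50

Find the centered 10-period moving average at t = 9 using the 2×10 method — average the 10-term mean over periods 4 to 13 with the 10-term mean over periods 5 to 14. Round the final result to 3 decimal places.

Sum over 4–13: 136 + 187 + 96 + 110 + 61 + 77 + 56 + 179 + 189 + 15 = 1106
Sum over 5–14: 187 + 96 + 110 + 61 + 77 + 56 + 179 + 189 + 15 + 66 = 1036
CMA at t=9 = (1106 + 1036) / (2·10) = 2142 / 20 = 107.100

107.100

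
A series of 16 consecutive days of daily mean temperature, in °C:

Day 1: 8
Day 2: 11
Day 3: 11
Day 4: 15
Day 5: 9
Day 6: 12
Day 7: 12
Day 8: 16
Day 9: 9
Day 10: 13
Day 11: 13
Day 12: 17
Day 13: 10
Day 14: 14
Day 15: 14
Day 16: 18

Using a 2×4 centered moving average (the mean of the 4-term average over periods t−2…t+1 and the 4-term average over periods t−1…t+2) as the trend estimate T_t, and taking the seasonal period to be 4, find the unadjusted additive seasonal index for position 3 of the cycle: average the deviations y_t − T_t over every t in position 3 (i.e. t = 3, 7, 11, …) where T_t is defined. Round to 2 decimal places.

-0.25

Season position 3 occurs at t = 3, 7, 11 (where T_t is defined).
t=3: T_3 = 11.3750; y_3 − T_3 = 11 − 11.3750 = -0.3750
t=7: T_7 = 12.2500; y_7 − T_7 = 12 − 12.2500 = -0.2500
t=11: T_11 = 13.1250; y_11 − T_11 = 13 − 13.1250 = -0.1250
Mean deviation: (-0.3750 + -0.2500 + -0.1250) / 3 = -0.25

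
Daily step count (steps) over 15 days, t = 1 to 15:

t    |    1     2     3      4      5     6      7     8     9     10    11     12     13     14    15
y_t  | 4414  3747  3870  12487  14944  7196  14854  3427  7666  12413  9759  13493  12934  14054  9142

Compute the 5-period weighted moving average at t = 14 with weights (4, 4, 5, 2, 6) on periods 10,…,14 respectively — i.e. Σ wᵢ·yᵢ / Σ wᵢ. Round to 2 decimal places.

Weighted sum: 4·12413 + 4·9759 + 5·13493 + 2·12934 + 6·14054 = 49652 + 39036 + 67465 + 25868 + 84324 = 266345
Weight total: 4 + 4 + 5 + 2 + 6 = 21
WMA = 266345 / 21 = 12683.10

12683.10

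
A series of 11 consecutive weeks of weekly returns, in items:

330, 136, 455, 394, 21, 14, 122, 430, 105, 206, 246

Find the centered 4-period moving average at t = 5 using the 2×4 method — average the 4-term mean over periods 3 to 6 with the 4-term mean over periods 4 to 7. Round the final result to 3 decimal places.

179.375

Sum over 3–6: 455 + 394 + 21 + 14 = 884
Sum over 4–7: 394 + 21 + 14 + 122 = 551
CMA at t=5 = (884 + 551) / (2·4) = 1435 / 8 = 179.375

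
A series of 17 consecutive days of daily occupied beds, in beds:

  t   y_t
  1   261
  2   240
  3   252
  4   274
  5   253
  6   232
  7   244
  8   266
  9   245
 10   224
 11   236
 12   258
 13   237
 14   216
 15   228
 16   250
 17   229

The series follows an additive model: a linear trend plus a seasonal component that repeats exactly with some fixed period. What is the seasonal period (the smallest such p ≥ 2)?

First differences y_{t+1} − y_t: -21, 12, 22, -21, -21, 12, 22, -21, -21, 12, …
The difference pattern repeats every 4 terms and not for any smaller step, so p = 4.

4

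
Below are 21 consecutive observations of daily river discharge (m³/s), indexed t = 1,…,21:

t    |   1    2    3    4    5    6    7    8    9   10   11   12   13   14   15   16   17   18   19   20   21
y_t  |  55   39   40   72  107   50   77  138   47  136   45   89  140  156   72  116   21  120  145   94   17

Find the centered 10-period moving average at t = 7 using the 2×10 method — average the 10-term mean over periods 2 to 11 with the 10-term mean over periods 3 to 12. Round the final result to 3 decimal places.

Sum over 2–11: 39 + 40 + 72 + 107 + 50 + 77 + 138 + 47 + 136 + 45 = 751
Sum over 3–12: 40 + 72 + 107 + 50 + 77 + 138 + 47 + 136 + 45 + 89 = 801
CMA at t=7 = (751 + 801) / (2·10) = 1552 / 20 = 77.600

77.600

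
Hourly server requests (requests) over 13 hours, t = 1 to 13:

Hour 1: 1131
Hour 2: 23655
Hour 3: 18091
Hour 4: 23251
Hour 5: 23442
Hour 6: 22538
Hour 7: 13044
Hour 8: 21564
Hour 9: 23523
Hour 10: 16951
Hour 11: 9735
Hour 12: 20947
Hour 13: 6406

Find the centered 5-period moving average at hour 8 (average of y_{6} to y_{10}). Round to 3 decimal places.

Sum of periods 6–10: 22538 + 13044 + 21564 + 23523 + 16951 = 97620
Divide by 5: 97620 / 5 = 19524.000

19524.000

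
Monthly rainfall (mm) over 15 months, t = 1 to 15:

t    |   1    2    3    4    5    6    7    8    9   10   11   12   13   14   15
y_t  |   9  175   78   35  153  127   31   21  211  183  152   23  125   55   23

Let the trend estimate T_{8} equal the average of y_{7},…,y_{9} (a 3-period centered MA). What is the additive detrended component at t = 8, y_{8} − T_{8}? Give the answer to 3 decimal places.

Trend T_8 = (31 + 21 + 211) / 3 = 263/3 = 87.66667
Detrended value: 21 − 87.66667 = -66.667

-66.667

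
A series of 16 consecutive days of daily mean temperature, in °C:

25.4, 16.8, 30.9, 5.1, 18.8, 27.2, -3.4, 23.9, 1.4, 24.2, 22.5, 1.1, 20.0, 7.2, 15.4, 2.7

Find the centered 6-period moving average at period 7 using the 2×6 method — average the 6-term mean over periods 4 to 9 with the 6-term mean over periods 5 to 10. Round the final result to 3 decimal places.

13.758

Sum over 4–9: 5.1 + 18.8 + 27.2 + (-3.4) + 23.9 + 1.4 = 73.0
Sum over 5–10: 18.8 + 27.2 + (-3.4) + 23.9 + 1.4 + 24.2 = 92.1
CMA at t=7 = (73.0 + 92.1) / (2·6) = 165.1 / 12 = 13.758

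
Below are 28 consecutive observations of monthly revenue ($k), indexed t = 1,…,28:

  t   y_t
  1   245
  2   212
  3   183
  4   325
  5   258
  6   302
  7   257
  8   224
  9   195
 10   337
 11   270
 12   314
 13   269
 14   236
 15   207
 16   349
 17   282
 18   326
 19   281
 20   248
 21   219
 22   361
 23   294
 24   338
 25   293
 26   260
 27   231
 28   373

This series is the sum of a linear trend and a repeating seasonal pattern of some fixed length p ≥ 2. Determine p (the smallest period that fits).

First differences y_{t+1} − y_t: -33, -29, 142, -67, 44, -45, -33, -29, 142, -67, 44, -45, -33, -29, …
The difference pattern repeats every 6 terms and not for any smaller step, so p = 6.

6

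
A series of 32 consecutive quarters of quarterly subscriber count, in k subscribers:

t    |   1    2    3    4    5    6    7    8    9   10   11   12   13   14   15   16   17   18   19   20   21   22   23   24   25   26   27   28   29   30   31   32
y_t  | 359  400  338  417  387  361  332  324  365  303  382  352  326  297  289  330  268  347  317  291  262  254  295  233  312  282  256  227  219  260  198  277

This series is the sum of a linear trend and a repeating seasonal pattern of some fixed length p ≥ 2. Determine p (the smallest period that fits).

First differences y_{t+1} − y_t: 41, -62, 79, -30, -26, -29, -8, 41, -62, 79, -30, -26, -29, -8, 41, -62, …
The difference pattern repeats every 7 terms and not for any smaller step, so p = 7.

7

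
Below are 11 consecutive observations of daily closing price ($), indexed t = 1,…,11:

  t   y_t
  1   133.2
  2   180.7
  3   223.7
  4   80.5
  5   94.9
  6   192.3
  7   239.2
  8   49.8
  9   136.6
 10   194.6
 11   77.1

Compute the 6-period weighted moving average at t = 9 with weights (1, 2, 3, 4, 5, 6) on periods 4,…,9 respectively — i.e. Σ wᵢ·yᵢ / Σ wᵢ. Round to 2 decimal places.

136.79

Weighted sum: 1·80.5 + 2·94.9 + 3·192.3 + 4·239.2 + 5·49.8 + 6·136.6 = 80.5 + 189.8 + 576.9 + 956.8 + 249.0 + 819.6 = 2872.6
Weight total: 1 + 2 + 3 + 4 + 5 + 6 = 21
WMA = 2872.6 / 21 = 136.79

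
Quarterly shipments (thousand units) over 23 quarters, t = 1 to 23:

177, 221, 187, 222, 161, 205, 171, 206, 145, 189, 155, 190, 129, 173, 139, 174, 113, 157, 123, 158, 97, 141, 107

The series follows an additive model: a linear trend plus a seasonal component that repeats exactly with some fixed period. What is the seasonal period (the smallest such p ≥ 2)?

First differences y_{t+1} − y_t: 44, -34, 35, -61, 44, -34, 35, -61, 44, -34, …
The difference pattern repeats every 4 terms and not for any smaller step, so p = 4.

4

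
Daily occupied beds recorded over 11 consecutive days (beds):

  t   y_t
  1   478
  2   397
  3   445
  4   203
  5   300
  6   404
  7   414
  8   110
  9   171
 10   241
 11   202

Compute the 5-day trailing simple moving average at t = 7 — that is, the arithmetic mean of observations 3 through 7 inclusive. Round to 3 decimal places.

353.200

Sum of periods 3–7: 445 + 203 + 300 + 404 + 414 = 1766
Divide by 5: 1766 / 5 = 353.200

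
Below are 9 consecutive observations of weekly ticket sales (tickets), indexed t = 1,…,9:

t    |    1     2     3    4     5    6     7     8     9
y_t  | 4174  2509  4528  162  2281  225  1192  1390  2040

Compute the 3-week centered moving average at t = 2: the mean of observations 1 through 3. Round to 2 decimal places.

Sum of periods 1–3: 4174 + 2509 + 4528 = 11211
Divide by 3: 11211 / 3 = 3737.00

3737.00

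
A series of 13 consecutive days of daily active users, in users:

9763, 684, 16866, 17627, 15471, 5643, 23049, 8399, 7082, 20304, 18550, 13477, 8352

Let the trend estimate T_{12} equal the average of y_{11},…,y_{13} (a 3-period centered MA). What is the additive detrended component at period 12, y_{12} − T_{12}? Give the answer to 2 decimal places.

17.33

Trend T_12 = (18550 + 13477 + 8352) / 3 = 40379/3 = 13459.6667
Detrended value: 13477 − 13459.6667 = 17.33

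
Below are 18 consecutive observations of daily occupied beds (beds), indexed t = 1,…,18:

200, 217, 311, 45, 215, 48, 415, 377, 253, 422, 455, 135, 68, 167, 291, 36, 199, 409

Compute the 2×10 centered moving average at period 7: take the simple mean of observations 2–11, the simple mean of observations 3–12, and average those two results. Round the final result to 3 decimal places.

271.700

Sum over 2–11: 217 + 311 + 45 + 215 + 48 + 415 + 377 + 253 + 422 + 455 = 2758
Sum over 3–12: 311 + 45 + 215 + 48 + 415 + 377 + 253 + 422 + 455 + 135 = 2676
CMA at t=7 = (2758 + 2676) / (2·10) = 5434 / 20 = 271.700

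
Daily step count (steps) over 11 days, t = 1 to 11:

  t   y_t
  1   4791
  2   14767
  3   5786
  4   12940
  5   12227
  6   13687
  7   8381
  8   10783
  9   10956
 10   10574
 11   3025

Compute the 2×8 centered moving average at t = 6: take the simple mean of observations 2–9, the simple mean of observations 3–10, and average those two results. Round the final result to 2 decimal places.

10928.81

Sum over 2–9: 14767 + 5786 + 12940 + 12227 + 13687 + 8381 + 10783 + 10956 = 89527
Sum over 3–10: 5786 + 12940 + 12227 + 13687 + 8381 + 10783 + 10956 + 10574 = 85334
CMA at t=6 = (89527 + 85334) / (2·8) = 174861 / 16 = 10928.81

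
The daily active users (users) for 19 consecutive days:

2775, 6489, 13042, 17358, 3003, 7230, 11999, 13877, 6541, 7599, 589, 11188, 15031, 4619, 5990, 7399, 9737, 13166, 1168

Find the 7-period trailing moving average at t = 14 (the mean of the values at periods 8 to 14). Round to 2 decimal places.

8492.00

Sum of periods 8–14: 13877 + 6541 + 7599 + 589 + 11188 + 15031 + 4619 = 59444
Divide by 7: 59444 / 7 = 8492.00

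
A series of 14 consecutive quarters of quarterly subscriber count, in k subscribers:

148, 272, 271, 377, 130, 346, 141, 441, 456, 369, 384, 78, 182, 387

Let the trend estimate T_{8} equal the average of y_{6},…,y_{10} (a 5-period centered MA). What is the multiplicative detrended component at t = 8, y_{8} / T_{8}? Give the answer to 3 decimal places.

Trend T_8 = (346 + 141 + 441 + 456 + 369) / 5 = 1753/5 = 350.60000
Ratio to trend: 441 / 350.60000 = 1.258

1.258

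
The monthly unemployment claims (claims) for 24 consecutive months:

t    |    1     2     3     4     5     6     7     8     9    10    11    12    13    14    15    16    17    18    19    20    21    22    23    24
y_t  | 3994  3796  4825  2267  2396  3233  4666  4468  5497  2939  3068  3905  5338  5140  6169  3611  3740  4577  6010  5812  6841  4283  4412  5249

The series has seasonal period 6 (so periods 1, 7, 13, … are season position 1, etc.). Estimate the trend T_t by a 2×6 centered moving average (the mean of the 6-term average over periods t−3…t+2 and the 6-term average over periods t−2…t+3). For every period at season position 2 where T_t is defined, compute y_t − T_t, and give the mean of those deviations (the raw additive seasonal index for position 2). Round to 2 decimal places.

545.50

Season position 2 occurs at t = 8, 14, 20 (where T_t is defined).
t=8: T_8 = 3922.5000; y_8 − T_8 = 4468 − 3922.5000 = 545.5000
t=14: T_14 = 4594.5000; y_14 − T_14 = 5140 − 4594.5000 = 545.5000
t=20: T_20 = 5266.5000; y_20 − T_20 = 5812 − 5266.5000 = 545.5000
Mean deviation: (545.5000 + 545.5000 + 545.5000) / 3 = 545.50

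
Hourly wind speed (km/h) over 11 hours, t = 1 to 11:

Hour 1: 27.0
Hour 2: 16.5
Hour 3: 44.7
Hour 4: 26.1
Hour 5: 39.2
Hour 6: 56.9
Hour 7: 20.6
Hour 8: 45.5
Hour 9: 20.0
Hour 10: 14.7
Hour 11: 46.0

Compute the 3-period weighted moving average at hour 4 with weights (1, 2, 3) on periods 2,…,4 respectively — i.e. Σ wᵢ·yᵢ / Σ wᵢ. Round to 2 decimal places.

30.70

Weighted sum: 1·16.5 + 2·44.7 + 3·26.1 = 16.5 + 89.4 + 78.3 = 184.2
Weight total: 1 + 2 + 3 = 6
WMA = 184.2 / 6 = 30.70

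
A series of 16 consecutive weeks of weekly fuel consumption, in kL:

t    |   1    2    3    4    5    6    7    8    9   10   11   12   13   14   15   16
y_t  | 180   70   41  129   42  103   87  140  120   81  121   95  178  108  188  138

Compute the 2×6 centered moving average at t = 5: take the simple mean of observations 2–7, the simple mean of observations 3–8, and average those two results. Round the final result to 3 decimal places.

84.500

Sum over 2–7: 70 + 41 + 129 + 42 + 103 + 87 = 472
Sum over 3–8: 41 + 129 + 42 + 103 + 87 + 140 = 542
CMA at t=5 = (472 + 542) / (2·6) = 1014 / 12 = 84.500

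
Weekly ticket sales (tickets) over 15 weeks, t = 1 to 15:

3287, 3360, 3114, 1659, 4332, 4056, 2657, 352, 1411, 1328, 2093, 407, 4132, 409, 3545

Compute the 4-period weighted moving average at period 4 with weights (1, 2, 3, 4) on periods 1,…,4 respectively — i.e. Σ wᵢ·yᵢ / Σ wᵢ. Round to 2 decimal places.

Weighted sum: 1·3287 + 2·3360 + 3·3114 + 4·1659 = 3287 + 6720 + 9342 + 6636 = 25985
Weight total: 1 + 2 + 3 + 4 = 10
WMA = 25985 / 10 = 2598.50

2598.50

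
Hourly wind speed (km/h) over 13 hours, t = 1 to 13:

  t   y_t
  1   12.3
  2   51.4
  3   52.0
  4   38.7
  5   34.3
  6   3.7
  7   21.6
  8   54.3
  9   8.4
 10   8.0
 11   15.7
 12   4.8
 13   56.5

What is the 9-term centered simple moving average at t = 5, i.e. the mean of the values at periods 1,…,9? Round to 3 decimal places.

Sum of periods 1–9: 12.3 + 51.4 + 52.0 + 38.7 + 34.3 + 3.7 + 21.6 + 54.3 + 8.4 = 276.7
Divide by 9: 276.7 / 9 = 30.744

30.744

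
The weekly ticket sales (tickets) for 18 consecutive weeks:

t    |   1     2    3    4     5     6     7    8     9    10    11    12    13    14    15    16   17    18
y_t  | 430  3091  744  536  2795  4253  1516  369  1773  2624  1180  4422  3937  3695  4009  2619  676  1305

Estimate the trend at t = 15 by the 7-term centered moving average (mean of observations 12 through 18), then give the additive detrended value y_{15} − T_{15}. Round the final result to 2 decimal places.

Trend T_15 = (4422 + 3937 + 3695 + 4009 + 2619 + 676 + 1305) / 7 = 20663/7 = 2951.8571
Detrended value: 4009 − 2951.8571 = 1057.14

1057.14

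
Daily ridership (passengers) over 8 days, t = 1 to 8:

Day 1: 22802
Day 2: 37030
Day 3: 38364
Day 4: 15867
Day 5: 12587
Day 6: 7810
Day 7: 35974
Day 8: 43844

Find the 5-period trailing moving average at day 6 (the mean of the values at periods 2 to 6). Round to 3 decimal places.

22331.600

Sum of periods 2–6: 37030 + 38364 + 15867 + 12587 + 7810 = 111658
Divide by 5: 111658 / 5 = 22331.600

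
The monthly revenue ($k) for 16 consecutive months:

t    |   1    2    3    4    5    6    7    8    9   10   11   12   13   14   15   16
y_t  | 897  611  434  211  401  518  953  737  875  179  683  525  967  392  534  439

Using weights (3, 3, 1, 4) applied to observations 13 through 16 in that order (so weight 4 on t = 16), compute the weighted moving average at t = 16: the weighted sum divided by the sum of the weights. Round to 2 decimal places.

Weighted sum: 3·967 + 3·392 + 1·534 + 4·439 = 2901 + 1176 + 534 + 1756 = 6367
Weight total: 3 + 3 + 1 + 4 = 11
WMA = 6367 / 11 = 578.82

578.82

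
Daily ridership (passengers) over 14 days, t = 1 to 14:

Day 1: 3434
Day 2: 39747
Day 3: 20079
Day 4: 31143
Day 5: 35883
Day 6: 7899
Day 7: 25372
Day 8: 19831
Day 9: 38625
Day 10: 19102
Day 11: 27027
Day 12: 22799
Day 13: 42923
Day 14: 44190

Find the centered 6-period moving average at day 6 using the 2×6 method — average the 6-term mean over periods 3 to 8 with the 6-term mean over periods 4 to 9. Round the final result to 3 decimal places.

Sum over 3–8: 20079 + 31143 + 35883 + 7899 + 25372 + 19831 = 140207
Sum over 4–9: 31143 + 35883 + 7899 + 25372 + 19831 + 38625 = 158753
CMA at t=6 = (140207 + 158753) / (2·6) = 298960 / 12 = 24913.333

24913.333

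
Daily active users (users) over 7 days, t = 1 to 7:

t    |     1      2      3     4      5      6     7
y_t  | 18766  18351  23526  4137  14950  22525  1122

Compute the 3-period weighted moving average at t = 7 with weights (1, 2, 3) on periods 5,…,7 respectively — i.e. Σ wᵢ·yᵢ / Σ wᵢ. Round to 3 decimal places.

10561.000

Weighted sum: 1·14950 + 2·22525 + 3·1122 = 14950 + 45050 + 3366 = 63366
Weight total: 1 + 2 + 3 = 6
WMA = 63366 / 6 = 10561.000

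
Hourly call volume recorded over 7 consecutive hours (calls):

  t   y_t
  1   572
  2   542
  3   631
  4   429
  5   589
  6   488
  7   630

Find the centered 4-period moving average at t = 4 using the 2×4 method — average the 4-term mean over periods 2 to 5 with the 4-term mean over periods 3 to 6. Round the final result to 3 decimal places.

Sum over 2–5: 542 + 631 + 429 + 589 = 2191
Sum over 3–6: 631 + 429 + 589 + 488 = 2137
CMA at t=4 = (2191 + 2137) / (2·4) = 4328 / 8 = 541.000

541.000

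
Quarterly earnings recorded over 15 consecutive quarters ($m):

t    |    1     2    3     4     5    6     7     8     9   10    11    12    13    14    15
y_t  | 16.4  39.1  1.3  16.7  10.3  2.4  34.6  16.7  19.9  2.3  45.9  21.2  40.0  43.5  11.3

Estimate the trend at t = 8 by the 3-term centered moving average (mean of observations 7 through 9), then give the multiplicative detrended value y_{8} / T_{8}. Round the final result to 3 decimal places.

0.704

Trend T_8 = (34.6 + 16.7 + 19.9) / 3 = 71.2/3 = 23.73333
Ratio to trend: 16.7 / 23.73333 = 0.704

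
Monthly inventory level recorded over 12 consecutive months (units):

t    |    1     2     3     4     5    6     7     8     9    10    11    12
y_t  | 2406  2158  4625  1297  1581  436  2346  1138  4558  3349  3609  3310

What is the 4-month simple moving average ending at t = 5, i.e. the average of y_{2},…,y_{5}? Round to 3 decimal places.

Sum of periods 2–5: 2158 + 4625 + 1297 + 1581 = 9661
Divide by 4: 9661 / 4 = 2415.250

2415.250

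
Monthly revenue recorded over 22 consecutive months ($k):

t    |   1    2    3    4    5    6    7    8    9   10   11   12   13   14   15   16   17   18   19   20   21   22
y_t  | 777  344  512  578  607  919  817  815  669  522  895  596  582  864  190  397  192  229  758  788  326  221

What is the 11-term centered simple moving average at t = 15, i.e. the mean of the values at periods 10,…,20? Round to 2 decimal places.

546.64

Sum of periods 10–20: 522 + 895 + 596 + 582 + 864 + 190 + 397 + 192 + 229 + 758 + 788 = 6013
Divide by 11: 6013 / 11 = 546.64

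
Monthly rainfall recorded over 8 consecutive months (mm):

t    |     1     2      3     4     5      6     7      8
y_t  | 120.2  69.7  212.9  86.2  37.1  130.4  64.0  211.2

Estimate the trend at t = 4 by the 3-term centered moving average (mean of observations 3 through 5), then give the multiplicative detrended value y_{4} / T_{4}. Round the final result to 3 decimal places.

Trend T_4 = (212.9 + 86.2 + 37.1) / 3 = 336.2/3 = 112.06667
Ratio to trend: 86.2 / 112.06667 = 0.769

0.769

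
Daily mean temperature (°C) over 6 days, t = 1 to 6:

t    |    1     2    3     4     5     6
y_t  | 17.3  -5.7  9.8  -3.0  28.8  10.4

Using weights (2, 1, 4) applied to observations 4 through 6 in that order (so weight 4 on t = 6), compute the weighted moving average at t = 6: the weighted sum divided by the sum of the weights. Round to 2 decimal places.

Weighted sum: 2·-3.0 + 1·28.8 + 4·10.4 = -6.0 + 28.8 + 41.6 = 64.4
Weight total: 2 + 1 + 4 = 7
WMA = 64.4 / 7 = 9.20

9.20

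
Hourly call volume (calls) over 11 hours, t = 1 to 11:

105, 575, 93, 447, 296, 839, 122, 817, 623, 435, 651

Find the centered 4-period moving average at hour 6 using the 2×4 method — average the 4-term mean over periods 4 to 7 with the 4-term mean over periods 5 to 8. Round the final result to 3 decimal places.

472.250

Sum over 4–7: 447 + 296 + 839 + 122 = 1704
Sum over 5–8: 296 + 839 + 122 + 817 = 2074
CMA at t=6 = (1704 + 2074) / (2·4) = 3778 / 8 = 472.250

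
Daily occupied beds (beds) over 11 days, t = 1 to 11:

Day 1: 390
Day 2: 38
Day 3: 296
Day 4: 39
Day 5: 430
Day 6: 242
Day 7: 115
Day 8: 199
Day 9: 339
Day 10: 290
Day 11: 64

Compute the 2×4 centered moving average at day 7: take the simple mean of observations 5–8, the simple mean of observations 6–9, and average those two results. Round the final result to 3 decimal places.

235.125

Sum over 5–8: 430 + 242 + 115 + 199 = 986
Sum over 6–9: 242 + 115 + 199 + 339 = 895
CMA at t=7 = (986 + 895) / (2·4) = 1881 / 8 = 235.125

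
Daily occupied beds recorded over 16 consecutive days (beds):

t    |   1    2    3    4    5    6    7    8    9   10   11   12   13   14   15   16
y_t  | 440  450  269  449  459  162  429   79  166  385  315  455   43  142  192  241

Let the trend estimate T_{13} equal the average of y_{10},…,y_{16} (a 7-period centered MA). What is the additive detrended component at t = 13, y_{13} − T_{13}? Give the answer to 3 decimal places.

Trend T_13 = (385 + 315 + 455 + 43 + 142 + 192 + 241) / 7 = 1773/7 = 253.28571
Detrended value: 43 − 253.28571 = -210.286

-210.286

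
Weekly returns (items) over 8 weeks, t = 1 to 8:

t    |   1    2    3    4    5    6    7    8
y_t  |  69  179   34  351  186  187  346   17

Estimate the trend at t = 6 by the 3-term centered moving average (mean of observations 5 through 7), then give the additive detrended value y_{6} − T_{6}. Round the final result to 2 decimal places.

Trend T_6 = (186 + 187 + 346) / 3 = 719/3 = 239.6667
Detrended value: 187 − 239.6667 = -52.67

-52.67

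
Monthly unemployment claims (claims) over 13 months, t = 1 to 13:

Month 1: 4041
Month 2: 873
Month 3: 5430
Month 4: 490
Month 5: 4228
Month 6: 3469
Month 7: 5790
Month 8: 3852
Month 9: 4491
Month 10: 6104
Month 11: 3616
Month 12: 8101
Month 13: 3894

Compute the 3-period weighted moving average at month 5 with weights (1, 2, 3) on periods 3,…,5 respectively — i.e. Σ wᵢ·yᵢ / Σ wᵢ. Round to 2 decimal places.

3182.33

Weighted sum: 1·5430 + 2·490 + 3·4228 = 5430 + 980 + 12684 = 19094
Weight total: 1 + 2 + 3 = 6
WMA = 19094 / 6 = 3182.33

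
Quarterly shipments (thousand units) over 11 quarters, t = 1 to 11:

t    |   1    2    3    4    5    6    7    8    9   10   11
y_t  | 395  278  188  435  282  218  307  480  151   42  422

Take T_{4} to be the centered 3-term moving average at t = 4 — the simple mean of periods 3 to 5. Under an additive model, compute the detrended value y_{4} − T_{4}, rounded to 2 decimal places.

133.33

Trend T_4 = (188 + 435 + 282) / 3 = 905/3 = 301.6667
Detrended value: 435 − 301.6667 = 133.33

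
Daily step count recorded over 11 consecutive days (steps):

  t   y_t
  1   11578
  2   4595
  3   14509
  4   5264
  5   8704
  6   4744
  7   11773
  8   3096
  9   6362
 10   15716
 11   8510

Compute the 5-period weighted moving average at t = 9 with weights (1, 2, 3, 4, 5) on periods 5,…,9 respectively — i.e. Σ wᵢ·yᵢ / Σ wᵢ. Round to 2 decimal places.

6513.67

Weighted sum: 1·8704 + 2·4744 + 3·11773 + 4·3096 + 5·6362 = 8704 + 9488 + 35319 + 12384 + 31810 = 97705
Weight total: 1 + 2 + 3 + 4 + 5 = 15
WMA = 97705 / 15 = 6513.67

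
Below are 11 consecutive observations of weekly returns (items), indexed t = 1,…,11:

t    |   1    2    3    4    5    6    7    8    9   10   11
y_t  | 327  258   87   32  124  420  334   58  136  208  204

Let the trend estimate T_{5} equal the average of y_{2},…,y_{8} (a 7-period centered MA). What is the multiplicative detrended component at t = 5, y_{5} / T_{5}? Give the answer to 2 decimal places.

0.66

Trend T_5 = (258 + 87 + 32 + 124 + 420 + 334 + 58) / 7 = 1313/7 = 187.5714
Ratio to trend: 124 / 187.5714 = 0.66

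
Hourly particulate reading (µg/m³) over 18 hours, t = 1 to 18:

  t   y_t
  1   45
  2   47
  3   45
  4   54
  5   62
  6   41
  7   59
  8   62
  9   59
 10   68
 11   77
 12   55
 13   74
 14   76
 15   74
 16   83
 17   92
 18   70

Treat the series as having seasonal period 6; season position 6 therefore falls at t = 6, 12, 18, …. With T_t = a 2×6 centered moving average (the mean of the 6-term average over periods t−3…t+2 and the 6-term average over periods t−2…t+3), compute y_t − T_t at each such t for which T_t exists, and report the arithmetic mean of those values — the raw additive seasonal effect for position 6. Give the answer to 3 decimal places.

-14.208

Season position 6 occurs at t = 6, 12 (where T_t is defined).
t=6: T_6 = 55.00000; y_6 − T_6 = 41 − 55.00000 = -14.00000
t=12: T_12 = 69.41667; y_12 − T_12 = 55 − 69.41667 = -14.41667
Mean deviation: (-14.00000 + -14.41667) / 2 = -14.208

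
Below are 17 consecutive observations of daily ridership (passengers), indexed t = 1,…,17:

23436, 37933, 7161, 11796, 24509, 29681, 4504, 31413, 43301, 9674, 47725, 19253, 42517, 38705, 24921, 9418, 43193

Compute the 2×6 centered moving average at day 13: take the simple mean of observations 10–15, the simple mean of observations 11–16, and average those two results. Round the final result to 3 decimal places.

30444.500

Sum over 10–15: 9674 + 47725 + 19253 + 42517 + 38705 + 24921 = 182795
Sum over 11–16: 47725 + 19253 + 42517 + 38705 + 24921 + 9418 = 182539
CMA at t=13 = (182795 + 182539) / (2·6) = 365334 / 12 = 30444.500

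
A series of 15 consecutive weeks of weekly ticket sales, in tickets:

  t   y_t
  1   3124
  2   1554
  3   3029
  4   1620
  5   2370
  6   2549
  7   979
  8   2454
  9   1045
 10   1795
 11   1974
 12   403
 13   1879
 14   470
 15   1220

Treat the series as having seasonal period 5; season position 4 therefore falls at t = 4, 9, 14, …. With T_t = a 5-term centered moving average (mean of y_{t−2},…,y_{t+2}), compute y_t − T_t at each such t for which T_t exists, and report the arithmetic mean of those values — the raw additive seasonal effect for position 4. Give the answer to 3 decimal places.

-604.400

Season position 4 occurs at t = 4, 9 (where T_t is defined).
t=4: T_4 = 2224.40000; y_4 − T_4 = 1620 − 2224.40000 = -604.40000
t=9: T_9 = 1649.40000; y_9 − T_9 = 1045 − 1649.40000 = -604.40000
Mean deviation: (-604.40000 + -604.40000) / 2 = -604.400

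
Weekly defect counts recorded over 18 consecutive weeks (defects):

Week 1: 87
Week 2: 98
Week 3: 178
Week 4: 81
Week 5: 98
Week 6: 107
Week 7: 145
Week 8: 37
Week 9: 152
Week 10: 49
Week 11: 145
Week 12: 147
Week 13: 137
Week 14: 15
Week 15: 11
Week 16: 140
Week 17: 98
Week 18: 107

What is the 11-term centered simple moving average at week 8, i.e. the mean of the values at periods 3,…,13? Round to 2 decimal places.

Sum of periods 3–13: 178 + 81 + 98 + 107 + 145 + 37 + 152 + 49 + 145 + 147 + 137 = 1276
Divide by 11: 1276 / 11 = 116.00

116.00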